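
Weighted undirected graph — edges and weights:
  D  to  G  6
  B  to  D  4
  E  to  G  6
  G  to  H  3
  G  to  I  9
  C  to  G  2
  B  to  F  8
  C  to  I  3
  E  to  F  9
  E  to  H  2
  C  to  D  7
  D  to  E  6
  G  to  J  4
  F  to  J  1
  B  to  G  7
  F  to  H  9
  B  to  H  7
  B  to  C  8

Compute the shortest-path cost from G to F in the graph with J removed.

12

Some routes from G to F avoiding J:
G → H → F: 3 + 9 = 12
G → E → F: 6 + 9 = 15
G → B → F: 7 + 8 = 15
G → H → E → F: 3 + 2 + 9 = 14
Shortest: 12.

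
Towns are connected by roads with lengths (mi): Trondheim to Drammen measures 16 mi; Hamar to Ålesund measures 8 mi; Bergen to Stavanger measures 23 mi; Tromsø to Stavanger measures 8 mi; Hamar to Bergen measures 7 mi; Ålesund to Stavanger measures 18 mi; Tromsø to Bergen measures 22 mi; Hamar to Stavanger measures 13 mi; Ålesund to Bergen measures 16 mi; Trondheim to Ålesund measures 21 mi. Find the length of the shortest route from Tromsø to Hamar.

21

A few of the Tromsø→Hamar routes:
Tromsø-Stavanger-Hamar: 8 + 13 = 21
Tromsø-Stavanger-Ålesund-Hamar: 8 + 18 + 8 = 34
Tromsø-Bergen-Hamar: 22 + 7 = 29
The minimum is 21 mi.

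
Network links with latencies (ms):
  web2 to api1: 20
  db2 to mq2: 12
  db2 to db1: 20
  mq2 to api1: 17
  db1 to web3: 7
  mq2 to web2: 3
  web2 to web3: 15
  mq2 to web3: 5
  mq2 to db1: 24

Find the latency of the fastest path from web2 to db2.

Comparing a few candidate routes:
web2→web3→mq2→db2: 15 + 5 + 12 = 32
web2→mq2→db2: 3 + 12 = 15
web2→mq2→web3→db1→db2: 3 + 5 + 7 + 20 = 35
web2→web3→db1→db2: 15 + 7 + 20 = 42
Shortest: 15 ms.

15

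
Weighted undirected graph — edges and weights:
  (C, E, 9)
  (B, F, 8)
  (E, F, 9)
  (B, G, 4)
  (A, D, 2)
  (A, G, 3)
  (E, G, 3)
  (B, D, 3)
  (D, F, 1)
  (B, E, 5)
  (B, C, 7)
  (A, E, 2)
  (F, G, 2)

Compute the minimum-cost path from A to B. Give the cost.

5

Comparing a few candidate routes:
A-G-B: 3 + 4 = 7
A-E-G-B: 2 + 3 + 4 = 9
A-D-B: 2 + 3 = 5
A-D-F-G-B: 2 + 1 + 2 + 4 = 9
A-E-B: 2 + 5 = 7
A-G-F-D-B: 3 + 2 + 1 + 3 = 9
Best route has total 5.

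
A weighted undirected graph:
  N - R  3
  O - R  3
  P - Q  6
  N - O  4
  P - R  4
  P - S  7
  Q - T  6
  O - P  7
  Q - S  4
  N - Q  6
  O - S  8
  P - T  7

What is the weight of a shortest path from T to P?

7

Some routes from T to P:
T - Q - P: 6 + 6 = 12
T - P: 7
T - Q - N - R - P: 6 + 6 + 3 + 4 = 19
T - Q - S - P: 6 + 4 + 7 = 17
Shortest: 7.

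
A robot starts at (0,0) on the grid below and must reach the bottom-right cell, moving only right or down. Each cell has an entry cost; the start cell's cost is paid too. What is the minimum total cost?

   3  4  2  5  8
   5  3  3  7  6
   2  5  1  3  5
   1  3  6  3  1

Path r0c0 → r0c1 → r0c2 → r1c2 → r2c2 → r2c3 → r3c3 → r3c4: 3 + 4 + 2 + 3 + 1 + 3 + 3 + 1 = 20.
For comparison, the top-then-right route costs 34.

20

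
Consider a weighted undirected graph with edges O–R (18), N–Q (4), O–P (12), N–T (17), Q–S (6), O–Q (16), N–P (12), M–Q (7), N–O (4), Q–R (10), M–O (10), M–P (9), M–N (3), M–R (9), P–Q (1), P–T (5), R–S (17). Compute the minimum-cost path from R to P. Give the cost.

Some routes from R to P:
R -> M -> Q -> P: 9 + 7 + 1 = 17
R -> M -> N -> Q -> P: 9 + 3 + 4 + 1 = 17
R -> Q -> P: 10 + 1 = 11
Shortest: 11.

11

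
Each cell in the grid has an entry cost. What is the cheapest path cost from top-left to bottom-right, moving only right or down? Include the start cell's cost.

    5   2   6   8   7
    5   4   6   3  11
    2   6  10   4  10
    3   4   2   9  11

One optimal route is [0,0] -> [1,0] -> [2,0] -> [3,0] -> [3,1] -> [3,2] -> [3,3] -> [3,4].
Its cost is 5 + 5 + 2 + 3 + 4 + 2 + 9 + 11 = 41.
For comparison, the top-then-right route costs 60.

41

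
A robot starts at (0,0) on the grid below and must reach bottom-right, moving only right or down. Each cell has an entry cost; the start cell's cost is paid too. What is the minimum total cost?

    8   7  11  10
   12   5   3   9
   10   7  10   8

40

Cheapest: r0c0 r0c1 r1c1 r1c2 r1c3 r2c3
  8 + 7 + 5 + 3 + 9 + 8 = 40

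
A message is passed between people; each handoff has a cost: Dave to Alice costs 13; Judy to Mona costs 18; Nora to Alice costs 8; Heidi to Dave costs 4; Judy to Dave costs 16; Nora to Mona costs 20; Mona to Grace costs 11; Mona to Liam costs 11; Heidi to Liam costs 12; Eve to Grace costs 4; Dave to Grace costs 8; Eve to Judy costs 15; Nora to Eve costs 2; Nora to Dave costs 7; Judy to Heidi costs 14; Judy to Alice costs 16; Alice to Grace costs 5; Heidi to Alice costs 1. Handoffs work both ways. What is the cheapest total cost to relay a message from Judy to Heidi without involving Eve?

Some routes from Judy to Heidi avoiding Eve:
Judy → Dave → Alice → Heidi: 16 + 13 + 1 = 30
Judy → Heidi: 14
Judy → Alice → Heidi: 16 + 1 = 17
Judy → Dave → Heidi: 16 + 4 = 20
The minimum is 14.

14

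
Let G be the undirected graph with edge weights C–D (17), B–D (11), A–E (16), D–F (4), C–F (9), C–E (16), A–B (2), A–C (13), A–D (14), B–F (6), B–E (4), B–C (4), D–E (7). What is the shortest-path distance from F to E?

Some routes from F to E:
F -> D -> B -> E: 4 + 11 + 4 = 19
F -> D -> E: 4 + 7 = 11
F -> B -> D -> E: 6 + 11 + 7 = 24
F -> B -> A -> E: 6 + 2 + 16 = 24
F -> B -> E: 6 + 4 = 10
F -> C -> B -> E: 9 + 4 + 4 = 17
Shortest: 10.

10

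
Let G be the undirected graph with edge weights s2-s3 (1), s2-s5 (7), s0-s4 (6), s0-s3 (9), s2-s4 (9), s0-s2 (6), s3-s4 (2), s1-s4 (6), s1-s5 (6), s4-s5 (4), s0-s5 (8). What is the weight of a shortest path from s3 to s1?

Checking several routes:
s3 - s4 - s1: 2 + 6 = 8
s3 - s2 - s5 - s1: 1 + 7 + 6 = 14
s3 - s2 - s5 - s4 - s1: 1 + 7 + 4 + 6 = 18
s3 - s2 - s0 - s4 - s1: 1 + 6 + 6 + 6 = 19
s3 - s4 - s5 - s1: 2 + 4 + 6 = 12
s3 - s2 - s4 - s1: 1 + 9 + 6 = 16
Best route has total 8.

8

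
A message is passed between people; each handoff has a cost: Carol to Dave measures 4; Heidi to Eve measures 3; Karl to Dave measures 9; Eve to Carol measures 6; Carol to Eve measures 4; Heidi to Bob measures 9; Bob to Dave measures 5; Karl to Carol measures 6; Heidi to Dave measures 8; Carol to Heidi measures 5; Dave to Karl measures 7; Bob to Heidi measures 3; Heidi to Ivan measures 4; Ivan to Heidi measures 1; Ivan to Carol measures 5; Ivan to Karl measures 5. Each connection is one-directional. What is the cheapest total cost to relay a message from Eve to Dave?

Candidate routes:
Eve→Carol→Dave: 6 + 4 = 10
Eve→Carol→Heidi→Dave: 6 + 5 + 8 = 19
Eve→Carol→Heidi→Bob→Dave: 6 + 5 + 9 + 5 = 25
Eve→Carol→Heidi→Ivan→Karl→Dave: 6 + 5 + 4 + 5 + 9 = 29
Best route has total 10.

10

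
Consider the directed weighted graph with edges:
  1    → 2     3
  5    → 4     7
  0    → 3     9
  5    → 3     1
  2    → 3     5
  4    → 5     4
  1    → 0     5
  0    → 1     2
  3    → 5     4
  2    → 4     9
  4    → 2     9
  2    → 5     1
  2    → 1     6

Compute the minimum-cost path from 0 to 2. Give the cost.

5

Candidate routes:
0 - 1 - 2: 2 + 3 = 5
0 - 3 - 5 - 4 - 2: 9 + 4 + 7 + 9 = 29
The minimum is 5.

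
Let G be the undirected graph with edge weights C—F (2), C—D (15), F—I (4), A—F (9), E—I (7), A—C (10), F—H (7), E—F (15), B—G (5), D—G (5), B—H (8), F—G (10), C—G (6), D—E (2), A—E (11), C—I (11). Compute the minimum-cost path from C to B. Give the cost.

11

Checking several routes:
C - F - H - B: 2 + 7 + 8 = 17
C - F - G - B: 2 + 10 + 5 = 17
C - G - B: 6 + 5 = 11
Best route has total 11.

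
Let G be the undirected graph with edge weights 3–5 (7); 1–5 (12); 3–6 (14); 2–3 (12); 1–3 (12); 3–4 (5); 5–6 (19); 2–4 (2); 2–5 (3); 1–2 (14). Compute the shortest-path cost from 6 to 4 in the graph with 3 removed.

24

Candidate routes:
6→5→2→4: 19 + 3 + 2 = 24
6→5→1→2→4: 19 + 12 + 14 + 2 = 47
Best route has total 24.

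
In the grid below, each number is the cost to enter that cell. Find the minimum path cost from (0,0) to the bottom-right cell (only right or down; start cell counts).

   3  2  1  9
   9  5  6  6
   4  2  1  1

14

Best path: r0c0 r0c1 r0c2 r1c2 r2c2 r2c3
Cost: 3 + 2 + 1 + 6 + 1 + 1 = 14
For comparison, the top-then-right route costs 22.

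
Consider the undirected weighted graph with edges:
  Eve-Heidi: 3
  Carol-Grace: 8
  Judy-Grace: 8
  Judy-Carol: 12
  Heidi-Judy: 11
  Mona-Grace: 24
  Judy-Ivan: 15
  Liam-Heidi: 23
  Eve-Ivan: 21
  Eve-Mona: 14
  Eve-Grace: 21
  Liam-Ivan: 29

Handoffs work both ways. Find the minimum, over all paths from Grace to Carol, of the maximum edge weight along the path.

Comparing a few candidate routes:
Grace→Carol: max(8) = 8
Grace→Eve→Heidi→Judy→Carol: max(21, 3, 11, 12) = 21
Grace→Judy→Carol: max(8, 12) = 12
Grace→Eve→Ivan→Judy→Carol: max(21, 21, 15, 12) = 21
Best route has worst link 8.

8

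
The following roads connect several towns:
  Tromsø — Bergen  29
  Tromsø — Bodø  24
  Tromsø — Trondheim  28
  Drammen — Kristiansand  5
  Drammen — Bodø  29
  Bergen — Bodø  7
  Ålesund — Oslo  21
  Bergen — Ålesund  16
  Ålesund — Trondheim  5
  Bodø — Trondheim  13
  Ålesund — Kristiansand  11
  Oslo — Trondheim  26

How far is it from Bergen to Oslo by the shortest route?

37

Checking several routes:
Bergen→Bodø→Trondheim→Ålesund→Oslo: 7 + 13 + 5 + 21 = 46
Bergen→Bodø→Trondheim→Oslo: 7 + 13 + 26 = 46
Bergen→Ålesund→Oslo: 16 + 21 = 37
Shortest: 37.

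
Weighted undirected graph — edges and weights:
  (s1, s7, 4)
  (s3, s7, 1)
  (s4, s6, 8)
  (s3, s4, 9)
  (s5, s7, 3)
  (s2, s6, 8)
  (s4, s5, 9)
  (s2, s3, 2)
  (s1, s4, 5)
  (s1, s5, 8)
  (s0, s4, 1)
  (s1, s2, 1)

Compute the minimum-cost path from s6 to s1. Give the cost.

Checking several routes:
s6 -> s4 -> s3 -> s2 -> s1: 8 + 9 + 2 + 1 = 20
s6 -> s2 -> s1: 8 + 1 = 9
s6 -> s4 -> s3 -> s7 -> s1: 8 + 9 + 1 + 4 = 22
s6 -> s4 -> s1: 8 + 5 = 13
s6 -> s2 -> s3 -> s7 -> s1: 8 + 2 + 1 + 4 = 15
Shortest: 9.

9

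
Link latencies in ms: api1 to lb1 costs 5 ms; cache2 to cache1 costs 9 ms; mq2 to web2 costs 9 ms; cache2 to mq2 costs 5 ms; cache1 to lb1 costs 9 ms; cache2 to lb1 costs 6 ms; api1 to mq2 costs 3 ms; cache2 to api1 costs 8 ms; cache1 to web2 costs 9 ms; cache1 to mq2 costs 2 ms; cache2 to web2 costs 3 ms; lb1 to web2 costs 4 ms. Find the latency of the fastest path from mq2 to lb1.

8

A few of the mq2→lb1 routes:
mq2-cache2-lb1: 5 + 6 = 11
mq2-api1-lb1: 3 + 5 = 8
mq2-web2-lb1: 9 + 4 = 13
mq2-cache1-lb1: 2 + 9 = 11
mq2-cache2-web2-lb1: 5 + 3 + 4 = 12
Best route has total 8 ms.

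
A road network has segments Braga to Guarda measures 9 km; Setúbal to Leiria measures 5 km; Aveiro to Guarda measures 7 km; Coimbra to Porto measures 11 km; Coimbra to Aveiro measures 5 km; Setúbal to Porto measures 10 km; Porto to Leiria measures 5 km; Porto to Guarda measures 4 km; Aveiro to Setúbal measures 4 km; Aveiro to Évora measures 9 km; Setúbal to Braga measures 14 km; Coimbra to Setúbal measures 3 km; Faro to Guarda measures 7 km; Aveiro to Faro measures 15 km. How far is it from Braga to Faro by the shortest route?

Checking several routes:
Braga→Setúbal→Aveiro→Faro: 14 + 4 + 15 = 33
Braga→Guarda→Faro: 9 + 7 = 16
Braga→Setúbal→Aveiro→Guarda→Faro: 14 + 4 + 7 + 7 = 32
Braga→Guarda→Aveiro→Faro: 9 + 7 + 15 = 31
Shortest: 16 km.

16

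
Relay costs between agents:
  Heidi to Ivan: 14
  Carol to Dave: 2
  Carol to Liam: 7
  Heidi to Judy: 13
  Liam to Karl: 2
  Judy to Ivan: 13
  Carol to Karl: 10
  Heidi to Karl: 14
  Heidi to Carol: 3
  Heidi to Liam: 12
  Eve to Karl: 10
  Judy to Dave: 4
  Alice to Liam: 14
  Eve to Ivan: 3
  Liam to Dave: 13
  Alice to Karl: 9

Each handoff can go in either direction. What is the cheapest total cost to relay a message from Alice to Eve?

19

Comparing a few candidate routes:
Alice-Karl-Eve: 9 + 10 = 19
Alice-Liam-Karl-Eve: 14 + 2 + 10 = 26
Alice-Karl-Liam-Carol-Heidi-Ivan-Eve: 9 + 2 + 7 + 3 + 14 + 3 = 38
The minimum is 19.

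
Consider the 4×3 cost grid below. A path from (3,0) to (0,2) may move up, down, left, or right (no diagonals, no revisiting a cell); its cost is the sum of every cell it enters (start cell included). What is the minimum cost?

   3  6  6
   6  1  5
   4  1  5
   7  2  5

Take r3c0→r3c1→r2c1→r1c1→r1c2→r0c2 for a total of 7 + 2 + 1 + 1 + 5 + 6 = 22.

22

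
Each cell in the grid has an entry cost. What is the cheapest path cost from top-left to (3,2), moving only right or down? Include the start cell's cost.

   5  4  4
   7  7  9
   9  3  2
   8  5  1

22

One optimal route is [0,0]→[0,1]→[1,1]→[2,1]→[2,2]→[3,2].
Its cost is 5 + 4 + 7 + 3 + 2 + 1 = 22.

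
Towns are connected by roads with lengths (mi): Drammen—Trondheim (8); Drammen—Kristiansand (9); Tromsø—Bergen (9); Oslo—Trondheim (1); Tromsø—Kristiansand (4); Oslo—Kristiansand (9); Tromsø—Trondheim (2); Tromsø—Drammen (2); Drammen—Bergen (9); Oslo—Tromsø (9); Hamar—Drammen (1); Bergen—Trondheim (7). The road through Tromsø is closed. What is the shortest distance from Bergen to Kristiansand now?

17

Candidate routes:
Bergen-Trondheim-Oslo-Kristiansand: 7 + 1 + 9 = 17
Bergen-Trondheim-Drammen-Kristiansand: 7 + 8 + 9 = 24
Bergen-Drammen-Trondheim-Oslo-Kristiansand: 9 + 8 + 1 + 9 = 27
Bergen-Drammen-Kristiansand: 9 + 9 = 18
Shortest: 17 mi.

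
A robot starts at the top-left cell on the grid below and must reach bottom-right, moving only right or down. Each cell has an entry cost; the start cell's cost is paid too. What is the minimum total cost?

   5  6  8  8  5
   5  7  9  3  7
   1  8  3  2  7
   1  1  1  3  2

19

Best path: (0,0) (1,0) (2,0) (3,0) (3,1) (3,2) (3,3) (3,4)
Cost: 5 + 5 + 1 + 1 + 1 + 1 + 3 + 2 = 19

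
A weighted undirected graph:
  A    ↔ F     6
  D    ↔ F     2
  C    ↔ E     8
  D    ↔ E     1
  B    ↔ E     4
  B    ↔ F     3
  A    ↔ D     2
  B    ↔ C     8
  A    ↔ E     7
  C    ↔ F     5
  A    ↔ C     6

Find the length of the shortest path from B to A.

A few of the B→A routes:
B → F → D → A: 3 + 2 + 2 = 7
B → E → D → A: 4 + 1 + 2 = 7
B → F → A: 3 + 6 = 9
The minimum is 7.

7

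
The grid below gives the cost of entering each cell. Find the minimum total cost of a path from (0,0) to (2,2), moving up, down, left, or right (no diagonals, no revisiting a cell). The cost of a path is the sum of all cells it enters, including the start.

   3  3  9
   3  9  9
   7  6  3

22

Cheapest: (0,0)→(1,0)→(2,0)→(2,1)→(2,2)
  3 + 3 + 7 + 6 + 3 = 22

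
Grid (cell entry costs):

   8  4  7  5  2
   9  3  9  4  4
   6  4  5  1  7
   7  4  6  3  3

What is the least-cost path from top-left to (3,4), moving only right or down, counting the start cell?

31

Best path: r0c0 r0c1 r1c1 r2c1 r2c2 r2c3 r3c3 r3c4
Cost: 8 + 4 + 3 + 4 + 5 + 1 + 3 + 3 = 31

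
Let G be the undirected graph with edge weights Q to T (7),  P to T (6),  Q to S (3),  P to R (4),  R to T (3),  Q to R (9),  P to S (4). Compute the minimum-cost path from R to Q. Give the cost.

9

Some routes from R to Q:
R-P-S-Q: 4 + 4 + 3 = 11
R-T-Q: 3 + 7 = 10
R-Q: 9
The minimum is 9.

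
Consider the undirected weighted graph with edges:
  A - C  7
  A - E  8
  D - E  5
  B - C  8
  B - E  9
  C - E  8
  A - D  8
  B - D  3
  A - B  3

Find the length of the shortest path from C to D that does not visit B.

Candidate routes:
C -> A -> E -> D: 7 + 8 + 5 = 20
C -> A -> D: 7 + 8 = 15
C -> E -> A -> D: 8 + 8 + 8 = 24
C -> E -> D: 8 + 5 = 13
The minimum is 13.

13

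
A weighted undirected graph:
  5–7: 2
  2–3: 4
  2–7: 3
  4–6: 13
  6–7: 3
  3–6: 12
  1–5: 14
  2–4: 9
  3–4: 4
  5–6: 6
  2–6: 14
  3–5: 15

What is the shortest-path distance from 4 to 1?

27

Comparing a few candidate routes:
4 -> 3 -> 2 -> 7 -> 5 -> 1: 4 + 4 + 3 + 2 + 14 = 27
4 -> 3 -> 5 -> 1: 4 + 15 + 14 = 33
4 -> 2 -> 7 -> 5 -> 1: 9 + 3 + 2 + 14 = 28
4 -> 3 -> 2 -> 7 -> 6 -> 5 -> 1: 4 + 4 + 3 + 3 + 6 + 14 = 34
4 -> 6 -> 5 -> 1: 13 + 6 + 14 = 33
4 -> 6 -> 7 -> 5 -> 1: 13 + 3 + 2 + 14 = 32
The minimum is 27.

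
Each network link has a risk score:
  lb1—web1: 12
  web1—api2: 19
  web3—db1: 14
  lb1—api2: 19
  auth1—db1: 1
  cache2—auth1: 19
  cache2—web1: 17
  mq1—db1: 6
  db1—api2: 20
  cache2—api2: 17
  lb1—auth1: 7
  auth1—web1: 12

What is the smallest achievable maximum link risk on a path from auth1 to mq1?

6

Checking several routes:
auth1 -> cache2 -> web1 -> lb1 -> api2 -> db1 -> mq1: max(19, 17, 12, 19, 20, 6) = 20
auth1 -> db1 -> mq1: max(1, 6) = 6
auth1 -> cache2 -> web1 -> api2 -> db1 -> mq1: max(19, 17, 19, 20, 6) = 20
The minimum achievable maximum is 6.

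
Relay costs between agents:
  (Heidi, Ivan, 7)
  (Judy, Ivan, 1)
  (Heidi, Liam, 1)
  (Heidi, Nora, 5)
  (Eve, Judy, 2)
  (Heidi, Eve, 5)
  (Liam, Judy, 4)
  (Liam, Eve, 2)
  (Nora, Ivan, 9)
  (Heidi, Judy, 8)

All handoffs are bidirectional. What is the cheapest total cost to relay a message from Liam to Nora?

Some routes from Liam to Nora:
Liam -> Eve -> Judy -> Ivan -> Nora: 2 + 2 + 1 + 9 = 14
Liam -> Heidi -> Ivan -> Nora: 1 + 7 + 9 = 17
Liam -> Judy -> Eve -> Heidi -> Nora: 4 + 2 + 5 + 5 = 16
Liam -> Eve -> Heidi -> Nora: 2 + 5 + 5 = 12
Liam -> Judy -> Ivan -> Nora: 4 + 1 + 9 = 14
Liam -> Heidi -> Nora: 1 + 5 = 6
Best route has total 6.

6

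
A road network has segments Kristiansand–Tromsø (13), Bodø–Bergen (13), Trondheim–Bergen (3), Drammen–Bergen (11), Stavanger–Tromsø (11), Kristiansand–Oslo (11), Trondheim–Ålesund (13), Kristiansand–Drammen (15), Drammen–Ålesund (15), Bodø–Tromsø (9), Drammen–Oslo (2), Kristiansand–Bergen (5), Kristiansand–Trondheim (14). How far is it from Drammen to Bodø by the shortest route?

24

Some routes from Drammen to Bodø:
Drammen -> Kristiansand -> Bergen -> Bodø: 15 + 5 + 13 = 33
Drammen -> Oslo -> Kristiansand -> Tromsø -> Bodø: 2 + 11 + 13 + 9 = 35
Drammen -> Bergen -> Bodø: 11 + 13 = 24
Drammen -> Oslo -> Kristiansand -> Bergen -> Bodø: 2 + 11 + 5 + 13 = 31
Drammen -> Kristiansand -> Tromsø -> Bodø: 15 + 13 + 9 = 37
The minimum is 24.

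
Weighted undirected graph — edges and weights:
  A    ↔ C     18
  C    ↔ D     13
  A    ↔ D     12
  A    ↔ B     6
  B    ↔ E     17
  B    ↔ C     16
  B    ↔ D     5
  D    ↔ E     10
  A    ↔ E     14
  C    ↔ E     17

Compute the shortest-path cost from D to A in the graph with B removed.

12

Candidate routes:
D - E - A: 10 + 14 = 24
D - C - A: 13 + 18 = 31
D - C - E - A: 13 + 17 + 14 = 44
D - E - C - A: 10 + 17 + 18 = 45
D - A: 12
The minimum is 12.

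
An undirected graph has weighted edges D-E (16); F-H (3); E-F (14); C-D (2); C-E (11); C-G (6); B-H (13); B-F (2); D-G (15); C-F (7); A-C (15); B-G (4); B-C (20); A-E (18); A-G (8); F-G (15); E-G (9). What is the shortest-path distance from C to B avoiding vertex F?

10

Comparing a few candidate routes:
C → G → B: 6 + 4 = 10
C → B: 20
C → D → G → B: 2 + 15 + 4 = 21
Shortest: 10.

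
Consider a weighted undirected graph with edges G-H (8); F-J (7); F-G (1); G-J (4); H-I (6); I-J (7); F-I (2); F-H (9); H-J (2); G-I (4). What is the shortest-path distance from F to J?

Comparing a few candidate routes:
F-I-G-J: 2 + 4 + 4 = 10
F-I-H-J: 2 + 6 + 2 = 10
F-H-J: 9 + 2 = 11
F-I-J: 2 + 7 = 9
F-J: 7
F-G-J: 1 + 4 = 5
Shortest: 5.

5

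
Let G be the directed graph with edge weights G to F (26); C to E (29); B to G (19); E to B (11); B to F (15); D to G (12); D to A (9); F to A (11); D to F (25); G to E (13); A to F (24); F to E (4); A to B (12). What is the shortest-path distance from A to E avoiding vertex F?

44

Candidate routes:
A-B-G-E: 12 + 19 + 13 = 44
Shortest: 44.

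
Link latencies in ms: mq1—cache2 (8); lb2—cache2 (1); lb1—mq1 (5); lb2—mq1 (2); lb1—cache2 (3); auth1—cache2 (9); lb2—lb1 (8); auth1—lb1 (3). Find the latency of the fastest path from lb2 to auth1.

7

A few of the lb2→auth1 routes:
lb2-cache2-lb1-auth1: 1 + 3 + 3 = 7
lb2-lb1-auth1: 8 + 3 = 11
lb2-cache2-auth1: 1 + 9 = 10
lb2-mq1-lb1-auth1: 2 + 5 + 3 = 10
Best route has total 7 ms.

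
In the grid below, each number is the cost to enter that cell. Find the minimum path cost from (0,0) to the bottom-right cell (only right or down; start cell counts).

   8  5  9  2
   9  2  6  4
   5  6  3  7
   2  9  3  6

Path [0,0] [0,1] [1,1] [1,2] [2,2] [3,2] [3,3]: 8 + 5 + 2 + 6 + 3 + 3 + 6 = 33.
(Top row then right column would cost 41.)

33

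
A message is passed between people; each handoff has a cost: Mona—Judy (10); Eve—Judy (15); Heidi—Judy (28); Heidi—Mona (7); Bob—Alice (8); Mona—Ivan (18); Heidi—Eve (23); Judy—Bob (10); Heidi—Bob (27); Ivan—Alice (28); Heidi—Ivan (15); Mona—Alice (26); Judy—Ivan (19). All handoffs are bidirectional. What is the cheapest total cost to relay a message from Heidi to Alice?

33

Some routes from Heidi to Alice:
Heidi -> Mona -> Alice: 7 + 26 = 33
Heidi -> Ivan -> Judy -> Bob -> Alice: 15 + 19 + 10 + 8 = 52
Heidi -> Judy -> Bob -> Alice: 28 + 10 + 8 = 46
Heidi -> Mona -> Judy -> Bob -> Alice: 7 + 10 + 10 + 8 = 35
Heidi -> Ivan -> Alice: 15 + 28 = 43
Heidi -> Bob -> Alice: 27 + 8 = 35
Best route has total 33.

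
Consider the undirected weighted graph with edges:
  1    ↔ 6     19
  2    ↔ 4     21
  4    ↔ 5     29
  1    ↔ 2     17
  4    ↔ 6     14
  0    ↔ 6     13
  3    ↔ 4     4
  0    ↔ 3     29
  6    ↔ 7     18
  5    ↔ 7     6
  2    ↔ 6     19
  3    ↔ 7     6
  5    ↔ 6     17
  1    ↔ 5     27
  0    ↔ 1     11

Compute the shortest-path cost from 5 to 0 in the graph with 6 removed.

38

Some routes from 5 to 0 avoiding 6:
5 -> 1 -> 0: 27 + 11 = 38
5 -> 7 -> 3 -> 0: 6 + 6 + 29 = 41
5 -> 7 -> 3 -> 4 -> 2 -> 1 -> 0: 6 + 6 + 4 + 21 + 17 + 11 = 65
5 -> 4 -> 3 -> 0: 29 + 4 + 29 = 62
Best route has total 38.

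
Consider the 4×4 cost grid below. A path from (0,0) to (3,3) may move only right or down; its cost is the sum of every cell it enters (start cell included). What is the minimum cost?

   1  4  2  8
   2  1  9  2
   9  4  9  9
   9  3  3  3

One optimal route is r0c0 → r1c0 → r1c1 → r2c1 → r3c1 → r3c2 → r3c3.
Its cost is 1 + 2 + 1 + 4 + 3 + 3 + 3 = 17.

17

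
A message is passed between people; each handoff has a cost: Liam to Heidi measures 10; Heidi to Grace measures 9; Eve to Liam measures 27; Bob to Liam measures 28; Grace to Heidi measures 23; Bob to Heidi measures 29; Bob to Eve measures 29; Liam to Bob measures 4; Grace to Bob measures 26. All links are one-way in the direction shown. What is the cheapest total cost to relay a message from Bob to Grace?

38

Routes from Bob to Grace:
Bob → Liam → Heidi → Grace: 28 + 10 + 9 = 47
Bob → Heidi → Grace: 29 + 9 = 38
Bob → Eve → Liam → Heidi → Grace: 29 + 27 + 10 + 9 = 75
The minimum is 38.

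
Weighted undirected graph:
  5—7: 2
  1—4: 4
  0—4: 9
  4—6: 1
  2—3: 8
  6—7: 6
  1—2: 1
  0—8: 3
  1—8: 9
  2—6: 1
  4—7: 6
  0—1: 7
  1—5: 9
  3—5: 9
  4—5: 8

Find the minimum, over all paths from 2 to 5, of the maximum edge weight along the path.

6

Comparing a few candidate routes:
2-6-4-7-5: max(1, 1, 6, 2) = 6
2-6-7-4-5: max(1, 6, 6, 8) = 8
2-6-7-5: max(1, 6, 2) = 6
2-6-4-5: max(1, 1, 8) = 8
2-1-4-6-7-5: max(1, 4, 1, 6, 2) = 6
2-1-4-7-5: max(1, 4, 6, 2) = 6
Best route has worst link 6.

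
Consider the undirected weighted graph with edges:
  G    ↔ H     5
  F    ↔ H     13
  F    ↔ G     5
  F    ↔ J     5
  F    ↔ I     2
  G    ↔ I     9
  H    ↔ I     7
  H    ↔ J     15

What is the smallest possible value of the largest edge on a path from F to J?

Checking several routes:
F -> J: max(5) = 5
F -> I -> H -> J: max(2, 7, 15) = 15
F -> I -> G -> H -> J: max(2, 9, 5, 15) = 15
F -> G -> H -> J: max(5, 5, 15) = 15
F -> G -> I -> H -> J: max(5, 9, 7, 15) = 15
Best route has worst link 5.

5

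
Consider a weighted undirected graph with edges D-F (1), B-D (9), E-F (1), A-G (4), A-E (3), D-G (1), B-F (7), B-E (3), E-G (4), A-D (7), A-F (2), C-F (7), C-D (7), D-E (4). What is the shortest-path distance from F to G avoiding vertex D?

5

Comparing a few candidate routes:
F-E-G: 1 + 4 = 5
F-A-G: 2 + 4 = 6
F-E-A-G: 1 + 3 + 4 = 8
F-A-E-G: 2 + 3 + 4 = 9
F-B-E-G: 7 + 3 + 4 = 14
Shortest: 5.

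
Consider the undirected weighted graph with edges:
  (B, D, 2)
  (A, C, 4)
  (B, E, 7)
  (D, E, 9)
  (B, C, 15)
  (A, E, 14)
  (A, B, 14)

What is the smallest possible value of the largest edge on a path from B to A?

14

Candidate routes:
B-D-E-A: max(2, 9, 14) = 14
B-C-A: max(15, 4) = 15
B-A: max(14) = 14
B-E-A: max(7, 14) = 14
Best route has worst link 14.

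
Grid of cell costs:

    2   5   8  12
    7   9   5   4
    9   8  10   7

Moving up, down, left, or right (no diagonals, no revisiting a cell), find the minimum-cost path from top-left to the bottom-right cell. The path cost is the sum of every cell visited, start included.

Best path: [0,0] [0,1] [0,2] [1,2] [1,3] [2,3]
Cost: 2 + 5 + 8 + 5 + 4 + 7 = 31

31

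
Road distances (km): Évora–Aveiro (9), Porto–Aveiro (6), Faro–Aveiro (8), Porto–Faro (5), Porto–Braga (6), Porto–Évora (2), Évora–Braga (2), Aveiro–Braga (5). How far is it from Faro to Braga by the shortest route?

A few of the Faro→Braga routes:
Faro - Aveiro - Porto - Évora - Braga: 8 + 6 + 2 + 2 = 18
Faro - Aveiro - Évora - Braga: 8 + 9 + 2 = 19
Faro - Porto - Aveiro - Braga: 5 + 6 + 5 = 16
Faro - Aveiro - Braga: 8 + 5 = 13
Faro - Porto - Braga: 5 + 6 = 11
Faro - Porto - Évora - Braga: 5 + 2 + 2 = 9
The minimum is 9 km.

9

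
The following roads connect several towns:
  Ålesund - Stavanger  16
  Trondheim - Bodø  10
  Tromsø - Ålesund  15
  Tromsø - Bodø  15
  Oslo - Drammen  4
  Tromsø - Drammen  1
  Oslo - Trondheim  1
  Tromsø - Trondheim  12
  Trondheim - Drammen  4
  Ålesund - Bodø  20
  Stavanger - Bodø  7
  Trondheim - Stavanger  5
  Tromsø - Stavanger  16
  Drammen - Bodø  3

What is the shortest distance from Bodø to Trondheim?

7

Checking several routes:
Bodø-Drammen-Trondheim: 3 + 4 = 7
Bodø-Trondheim: 10
Bodø-Stavanger-Trondheim: 7 + 5 = 12
Bodø-Tromsø-Drammen-Trondheim: 15 + 1 + 4 = 20
Bodø-Drammen-Tromsø-Trondheim: 3 + 1 + 12 = 16
Bodø-Drammen-Oslo-Trondheim: 3 + 4 + 1 = 8
Shortest: 7.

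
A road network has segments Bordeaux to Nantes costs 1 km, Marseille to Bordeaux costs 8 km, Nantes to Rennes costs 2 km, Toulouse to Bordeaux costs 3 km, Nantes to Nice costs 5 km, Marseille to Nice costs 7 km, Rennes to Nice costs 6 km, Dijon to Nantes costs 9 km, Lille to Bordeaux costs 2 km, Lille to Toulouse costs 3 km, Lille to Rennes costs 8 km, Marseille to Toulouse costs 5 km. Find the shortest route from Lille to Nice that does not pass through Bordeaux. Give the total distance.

Paths from Lille to Nice avoiding Bordeaux:
Lille - Rennes - Nice: 8 + 6 = 14
Lille - Toulouse - Marseille - Nice: 3 + 5 + 7 = 15
Lille - Rennes - Nantes - Nice: 8 + 2 + 5 = 15
Best route has total 14 km.

14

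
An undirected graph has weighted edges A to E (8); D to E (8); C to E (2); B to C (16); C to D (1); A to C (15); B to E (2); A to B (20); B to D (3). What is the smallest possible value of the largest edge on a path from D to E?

2

Checking several routes:
D→B→C→A→E: max(3, 16, 15, 8) = 16
D→C→A→E: max(1, 15, 8) = 15
D→E: max(8) = 8
D→B→E: max(3, 2) = 3
D→C→E: max(1, 2) = 2
Best route has worst link 2.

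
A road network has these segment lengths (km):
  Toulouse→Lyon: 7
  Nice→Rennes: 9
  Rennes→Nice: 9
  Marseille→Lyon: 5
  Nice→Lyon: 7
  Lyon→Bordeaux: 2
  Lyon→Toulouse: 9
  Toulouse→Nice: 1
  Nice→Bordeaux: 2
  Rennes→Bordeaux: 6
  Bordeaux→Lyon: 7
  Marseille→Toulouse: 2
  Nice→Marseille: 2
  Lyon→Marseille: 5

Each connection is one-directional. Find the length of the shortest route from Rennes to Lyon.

A few of the Rennes→Lyon routes:
Rennes-Nice-Marseille-Lyon: 9 + 2 + 5 = 16
Rennes-Nice-Bordeaux-Lyon: 9 + 2 + 7 = 18
Rennes-Bordeaux-Lyon: 6 + 7 = 13
Rennes-Nice-Lyon: 9 + 7 = 16
Best route has total 13 km.

13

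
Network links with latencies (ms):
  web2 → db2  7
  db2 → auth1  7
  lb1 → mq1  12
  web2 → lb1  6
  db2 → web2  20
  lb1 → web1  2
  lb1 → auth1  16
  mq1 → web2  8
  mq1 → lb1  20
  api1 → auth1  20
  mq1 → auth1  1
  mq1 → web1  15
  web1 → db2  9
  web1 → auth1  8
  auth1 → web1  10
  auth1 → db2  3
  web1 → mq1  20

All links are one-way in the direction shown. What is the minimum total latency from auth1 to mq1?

30

Routes from auth1 to mq1:
auth1 - web1 - mq1: 10 + 20 = 30
auth1 - web1 - db2 - web2 - lb1 - mq1: 10 + 9 + 20 + 6 + 12 = 57
auth1 - db2 - web2 - lb1 - mq1: 3 + 20 + 6 + 12 = 41
auth1 - db2 - web2 - lb1 - web1 - mq1: 3 + 20 + 6 + 2 + 20 = 51
Shortest: 30 ms.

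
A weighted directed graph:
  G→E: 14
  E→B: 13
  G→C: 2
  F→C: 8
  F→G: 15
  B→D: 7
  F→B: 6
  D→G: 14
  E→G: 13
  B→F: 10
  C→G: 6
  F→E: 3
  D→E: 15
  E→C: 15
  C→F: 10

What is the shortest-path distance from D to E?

15

Paths from D to E:
D → G → E: 14 + 14 = 28
D → G → C → F → E: 14 + 2 + 10 + 3 = 29
D → E: 15
The minimum is 15.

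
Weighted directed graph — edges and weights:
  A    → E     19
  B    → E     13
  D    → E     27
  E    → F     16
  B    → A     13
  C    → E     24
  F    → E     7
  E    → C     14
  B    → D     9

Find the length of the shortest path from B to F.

29

Routes from B to F:
B→A→E→F: 13 + 19 + 16 = 48
B→E→F: 13 + 16 = 29
B→D→E→F: 9 + 27 + 16 = 52
Shortest: 29.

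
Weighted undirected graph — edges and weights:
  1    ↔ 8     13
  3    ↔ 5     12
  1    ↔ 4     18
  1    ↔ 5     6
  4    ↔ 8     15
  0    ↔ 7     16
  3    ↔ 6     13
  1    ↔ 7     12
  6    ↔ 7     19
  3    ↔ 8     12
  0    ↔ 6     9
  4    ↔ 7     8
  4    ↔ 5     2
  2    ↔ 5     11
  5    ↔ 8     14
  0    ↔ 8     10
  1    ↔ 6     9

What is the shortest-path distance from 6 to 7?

19

Checking several routes:
6→1→7: 9 + 12 = 21
6→7: 19
6→1→5→4→7: 9 + 6 + 2 + 8 = 25
6→0→7: 9 + 16 = 25
Shortest: 19.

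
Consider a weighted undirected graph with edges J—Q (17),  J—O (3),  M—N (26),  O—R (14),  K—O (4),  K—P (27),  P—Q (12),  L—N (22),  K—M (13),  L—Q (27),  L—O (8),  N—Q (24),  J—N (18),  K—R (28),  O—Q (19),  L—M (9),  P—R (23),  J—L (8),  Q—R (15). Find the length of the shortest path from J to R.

Some routes from J to R:
J - O - Q - R: 3 + 19 + 15 = 37
J - L - O - R: 8 + 8 + 14 = 30
J - Q - R: 17 + 15 = 32
J - O - K - R: 3 + 4 + 28 = 35
J - O - R: 3 + 14 = 17
Best route has total 17.

17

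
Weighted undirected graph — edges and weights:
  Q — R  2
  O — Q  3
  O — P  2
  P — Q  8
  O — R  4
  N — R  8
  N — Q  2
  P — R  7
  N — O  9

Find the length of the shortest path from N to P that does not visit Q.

Comparing a few candidate routes:
N - R - O - P: 8 + 4 + 2 = 14
N - R - P: 8 + 7 = 15
N - O - P: 9 + 2 = 11
The minimum is 11.

11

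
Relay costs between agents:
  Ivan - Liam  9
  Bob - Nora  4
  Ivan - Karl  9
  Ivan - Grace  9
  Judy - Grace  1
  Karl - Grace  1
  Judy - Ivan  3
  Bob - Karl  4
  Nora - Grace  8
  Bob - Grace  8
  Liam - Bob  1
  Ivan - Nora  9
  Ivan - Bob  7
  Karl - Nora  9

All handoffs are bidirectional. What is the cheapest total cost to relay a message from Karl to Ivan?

A few of the Karl→Ivan routes:
Karl→Grace→Judy→Ivan: 1 + 1 + 3 = 5
Karl→Grace→Ivan: 1 + 9 = 10
Karl→Bob→Ivan: 4 + 7 = 11
Karl→Ivan: 9
Shortest: 5.

5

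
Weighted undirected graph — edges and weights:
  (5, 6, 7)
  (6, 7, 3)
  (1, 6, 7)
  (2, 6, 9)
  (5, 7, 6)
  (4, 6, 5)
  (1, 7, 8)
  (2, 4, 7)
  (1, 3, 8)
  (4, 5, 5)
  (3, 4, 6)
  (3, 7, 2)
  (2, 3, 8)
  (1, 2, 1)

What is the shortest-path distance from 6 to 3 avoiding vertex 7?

11

A few of the 6→3 routes:
6 → 4 → 3: 5 + 6 = 11
6 → 1 → 3: 7 + 8 = 15
6 → 1 → 2 → 3: 7 + 1 + 8 = 16
Shortest: 11.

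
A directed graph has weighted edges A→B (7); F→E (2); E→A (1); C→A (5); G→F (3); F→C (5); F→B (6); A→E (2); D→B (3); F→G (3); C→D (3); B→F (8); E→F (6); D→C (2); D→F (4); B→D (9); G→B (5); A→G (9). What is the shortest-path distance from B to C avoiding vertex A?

11

Candidate routes:
B→D→C: 9 + 2 = 11
B→F→C: 8 + 5 = 13
B→D→F→C: 9 + 4 + 5 = 18
Shortest: 11.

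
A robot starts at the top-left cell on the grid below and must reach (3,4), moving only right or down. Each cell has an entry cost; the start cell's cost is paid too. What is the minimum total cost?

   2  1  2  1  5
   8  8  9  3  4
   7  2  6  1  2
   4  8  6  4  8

20

Best path: r0c0 → r0c1 → r0c2 → r0c3 → r1c3 → r2c3 → r2c4 → r3c4
Cost: 2 + 1 + 2 + 1 + 3 + 1 + 2 + 8 = 20
For comparison, the top-then-right route costs 25.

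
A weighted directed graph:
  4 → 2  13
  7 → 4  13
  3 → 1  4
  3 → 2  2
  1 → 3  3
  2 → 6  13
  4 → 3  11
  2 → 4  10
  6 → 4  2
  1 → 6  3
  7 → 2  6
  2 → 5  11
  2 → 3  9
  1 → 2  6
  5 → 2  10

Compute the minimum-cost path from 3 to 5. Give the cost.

Candidate routes:
3-2-5: 2 + 11 = 13
3-1-6-4-2-5: 4 + 3 + 2 + 13 + 11 = 33
3-1-2-5: 4 + 6 + 11 = 21
The minimum is 13.

13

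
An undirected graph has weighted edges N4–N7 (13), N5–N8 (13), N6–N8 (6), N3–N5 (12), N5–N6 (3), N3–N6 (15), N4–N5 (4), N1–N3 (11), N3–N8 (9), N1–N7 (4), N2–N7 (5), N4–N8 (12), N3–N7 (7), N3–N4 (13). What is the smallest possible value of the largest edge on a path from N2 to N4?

9

A few of the N2→N4 routes:
N2-N7-N1-N3-N5-N6-N8-N4: max(5, 4, 11, 12, 3, 6, 12) = 12
N2-N7-N1-N3-N8-N6-N5-N4: max(5, 4, 11, 9, 6, 3, 4) = 11
N2-N7-N3-N8-N6-N5-N4: max(5, 7, 9, 6, 3, 4) = 9
Best route has worst link 9.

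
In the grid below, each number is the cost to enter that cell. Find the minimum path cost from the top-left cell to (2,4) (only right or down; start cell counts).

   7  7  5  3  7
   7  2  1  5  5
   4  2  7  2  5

Cheapest: [0,0] [0,1] [1,1] [1,2] [1,3] [2,3] [2,4]
  7 + 7 + 2 + 1 + 5 + 2 + 5 = 29
(Top row then right column would cost 39.)

29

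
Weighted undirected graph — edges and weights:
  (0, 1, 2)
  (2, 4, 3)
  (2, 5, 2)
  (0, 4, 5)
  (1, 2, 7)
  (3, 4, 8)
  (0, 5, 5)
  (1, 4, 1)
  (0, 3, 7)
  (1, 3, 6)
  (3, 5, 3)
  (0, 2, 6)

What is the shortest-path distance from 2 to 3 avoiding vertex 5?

Some routes from 2 to 3 avoiding 5:
2 -> 4 -> 1 -> 3: 3 + 1 + 6 = 10
2 -> 4 -> 3: 3 + 8 = 11
2 -> 4 -> 1 -> 0 -> 3: 3 + 1 + 2 + 7 = 13
The minimum is 10.

10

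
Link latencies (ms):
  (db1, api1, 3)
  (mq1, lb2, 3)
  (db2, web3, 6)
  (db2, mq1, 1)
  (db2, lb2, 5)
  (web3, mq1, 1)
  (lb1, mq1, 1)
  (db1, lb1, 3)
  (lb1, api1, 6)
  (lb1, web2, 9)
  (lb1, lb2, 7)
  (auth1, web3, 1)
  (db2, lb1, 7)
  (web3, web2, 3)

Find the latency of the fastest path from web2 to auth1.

Comparing a few candidate routes:
web2-lb1-db2-mq1-web3-auth1: 9 + 7 + 1 + 1 + 1 = 19
web2-web3-auth1: 3 + 1 = 4
web2-lb1-mq1-web3-auth1: 9 + 1 + 1 + 1 = 12
web2-lb1-mq1-db2-web3-auth1: 9 + 1 + 1 + 6 + 1 = 18
web2-lb1-db2-web3-auth1: 9 + 7 + 6 + 1 = 23
web2-lb1-lb2-mq1-web3-auth1: 9 + 7 + 3 + 1 + 1 = 21
Best route has total 4 ms.

4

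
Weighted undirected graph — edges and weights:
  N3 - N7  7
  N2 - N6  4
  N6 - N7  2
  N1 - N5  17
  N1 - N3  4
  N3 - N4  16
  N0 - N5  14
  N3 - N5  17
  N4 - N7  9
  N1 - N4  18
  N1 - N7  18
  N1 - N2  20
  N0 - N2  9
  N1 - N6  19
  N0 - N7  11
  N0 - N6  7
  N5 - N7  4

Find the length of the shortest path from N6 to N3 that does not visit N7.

23

A few of the N6→N3 routes:
N6 -> N0 -> N5 -> N1 -> N3: 7 + 14 + 17 + 4 = 42
N6 -> N2 -> N0 -> N5 -> N3: 4 + 9 + 14 + 17 = 44
N6 -> N0 -> N5 -> N3: 7 + 14 + 17 = 38
N6 -> N0 -> N2 -> N1 -> N3: 7 + 9 + 20 + 4 = 40
N6 -> N1 -> N3: 19 + 4 = 23
N6 -> N2 -> N1 -> N3: 4 + 20 + 4 = 28
Best route has total 23.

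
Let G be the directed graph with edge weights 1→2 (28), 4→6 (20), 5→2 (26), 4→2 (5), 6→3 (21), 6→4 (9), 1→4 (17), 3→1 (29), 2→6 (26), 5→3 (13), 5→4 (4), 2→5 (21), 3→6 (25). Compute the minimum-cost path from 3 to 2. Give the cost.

39

Candidate routes:
3→6→4→2: 25 + 9 + 5 = 39
3→1→4→2: 29 + 17 + 5 = 51
3→1→2: 29 + 28 = 57
The minimum is 39.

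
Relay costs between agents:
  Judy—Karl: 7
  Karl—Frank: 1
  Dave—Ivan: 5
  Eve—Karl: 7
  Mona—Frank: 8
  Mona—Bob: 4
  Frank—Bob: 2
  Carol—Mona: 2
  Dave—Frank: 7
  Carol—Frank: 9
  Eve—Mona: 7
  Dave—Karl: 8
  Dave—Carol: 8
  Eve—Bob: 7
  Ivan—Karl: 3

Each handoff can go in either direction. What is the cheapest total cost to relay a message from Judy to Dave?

Some routes from Judy to Dave:
Judy - Karl - Dave: 7 + 8 = 15
Judy - Karl - Frank - Carol - Dave: 7 + 1 + 9 + 8 = 25
Judy - Karl - Frank - Dave: 7 + 1 + 7 = 15
Judy - Karl - Frank - Bob - Mona - Carol - Dave: 7 + 1 + 2 + 4 + 2 + 8 = 24
Judy - Karl - Ivan - Dave: 7 + 3 + 5 = 15
Best route has total 15.

15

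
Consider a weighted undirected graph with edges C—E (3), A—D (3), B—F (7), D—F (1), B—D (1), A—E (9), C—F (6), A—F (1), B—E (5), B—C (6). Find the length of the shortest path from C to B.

6

Some routes from C to B:
C -> B: 6
C -> F -> A -> D -> B: 6 + 1 + 3 + 1 = 11
C -> E -> B: 3 + 5 = 8
C -> F -> D -> B: 6 + 1 + 1 = 8
C -> F -> B: 6 + 7 = 13
Shortest: 6.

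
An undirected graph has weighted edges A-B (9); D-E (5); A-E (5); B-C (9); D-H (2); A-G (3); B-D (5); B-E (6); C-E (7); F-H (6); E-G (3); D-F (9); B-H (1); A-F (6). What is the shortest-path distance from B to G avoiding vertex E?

Comparing a few candidate routes:
B→A→G: 9 + 3 = 12
B→H→F→A→G: 1 + 6 + 6 + 3 = 16
B→H→D→F→A→G: 1 + 2 + 9 + 6 + 3 = 21
The minimum is 12.

12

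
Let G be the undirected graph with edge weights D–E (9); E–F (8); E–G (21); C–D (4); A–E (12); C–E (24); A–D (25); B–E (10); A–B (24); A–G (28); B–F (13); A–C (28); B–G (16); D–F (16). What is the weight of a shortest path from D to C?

4

Some routes from D to C:
D-C: 4
D-F-E-C: 16 + 8 + 24 = 48
D-E-C: 9 + 24 = 33
Best route has total 4.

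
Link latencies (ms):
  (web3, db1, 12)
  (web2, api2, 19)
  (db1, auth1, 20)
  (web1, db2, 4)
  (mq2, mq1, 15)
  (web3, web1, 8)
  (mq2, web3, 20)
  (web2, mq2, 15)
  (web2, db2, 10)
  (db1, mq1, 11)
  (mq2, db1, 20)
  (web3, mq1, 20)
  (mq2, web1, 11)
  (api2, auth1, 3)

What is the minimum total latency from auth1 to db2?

32

A few of the auth1→db2 routes:
auth1-api2-web2-db2: 3 + 19 + 10 = 32
auth1-api2-web2-mq2-web1-db2: 3 + 19 + 15 + 11 + 4 = 52
auth1-db1-web3-web1-db2: 20 + 12 + 8 + 4 = 44
Best route has total 32 ms.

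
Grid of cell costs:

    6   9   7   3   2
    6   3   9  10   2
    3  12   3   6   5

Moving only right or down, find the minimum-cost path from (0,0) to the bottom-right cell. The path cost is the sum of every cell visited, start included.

Best path: [0,0]→[0,1]→[0,2]→[0,3]→[0,4]→[1,4]→[2,4]
Cost: 6 + 9 + 7 + 3 + 2 + 2 + 5 = 34

34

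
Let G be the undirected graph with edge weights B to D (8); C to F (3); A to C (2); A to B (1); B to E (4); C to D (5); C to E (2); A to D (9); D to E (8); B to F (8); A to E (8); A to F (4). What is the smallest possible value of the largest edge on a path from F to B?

A few of the F→B routes:
F -> C -> E -> B: max(3, 2, 4) = 4
F -> C -> A -> B: max(3, 2, 1) = 3
F -> A -> B: max(4, 1) = 4
The minimum achievable maximum is 3.

3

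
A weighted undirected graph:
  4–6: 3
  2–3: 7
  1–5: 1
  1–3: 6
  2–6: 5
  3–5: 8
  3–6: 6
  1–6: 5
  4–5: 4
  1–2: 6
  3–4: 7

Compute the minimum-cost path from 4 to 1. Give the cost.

Some routes from 4 to 1:
4 - 6 - 2 - 1: 3 + 5 + 6 = 14
4 - 6 - 1: 3 + 5 = 8
4 - 3 - 1: 7 + 6 = 13
4 - 6 - 3 - 1: 3 + 6 + 6 = 15
4 - 3 - 5 - 1: 7 + 8 + 1 = 16
4 - 5 - 1: 4 + 1 = 5
Best route has total 5.

5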